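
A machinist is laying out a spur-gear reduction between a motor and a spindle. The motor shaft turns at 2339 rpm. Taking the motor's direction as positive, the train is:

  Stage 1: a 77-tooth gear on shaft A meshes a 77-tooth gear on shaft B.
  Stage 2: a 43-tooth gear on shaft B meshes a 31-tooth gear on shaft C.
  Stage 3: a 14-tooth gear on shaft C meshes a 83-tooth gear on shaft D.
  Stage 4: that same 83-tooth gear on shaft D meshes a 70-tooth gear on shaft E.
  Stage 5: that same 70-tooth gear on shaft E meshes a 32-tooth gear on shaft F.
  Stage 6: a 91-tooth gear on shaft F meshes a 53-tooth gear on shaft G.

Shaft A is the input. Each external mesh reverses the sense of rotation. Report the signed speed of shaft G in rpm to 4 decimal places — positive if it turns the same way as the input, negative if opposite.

Stage 1 [77T→77T]: ω = 2339.0000×77/77 = 2339.0000 rpm, dir flips to −; running = −2339.0000
Stage 2 [43T→31T]: ω = 2339.0000×43/31 = 3244.4194 rpm, dir flips to +; running = +3244.4194
Stage 3 [14T→83T]: ω = 3244.4194×14/83 = 547.2515 rpm, dir flips to −; running = −547.2515
Stage 4 [83T→70T]: ω = 547.2515×83/70 = 648.8839 rpm, dir flips to +; running = +648.8839
Stage 5 [70T→32T]: ω = 648.8839×70/32 = 1419.4335 rpm, dir flips to −; running = −1419.4335
Stage 6 [91T→53T]: ω = 1419.4335×91/53 = 2437.1405 rpm, dir flips to +; running = +2437.1405

+2437.1405 rpm (same as input, |ω| = 2437.1405 rpm)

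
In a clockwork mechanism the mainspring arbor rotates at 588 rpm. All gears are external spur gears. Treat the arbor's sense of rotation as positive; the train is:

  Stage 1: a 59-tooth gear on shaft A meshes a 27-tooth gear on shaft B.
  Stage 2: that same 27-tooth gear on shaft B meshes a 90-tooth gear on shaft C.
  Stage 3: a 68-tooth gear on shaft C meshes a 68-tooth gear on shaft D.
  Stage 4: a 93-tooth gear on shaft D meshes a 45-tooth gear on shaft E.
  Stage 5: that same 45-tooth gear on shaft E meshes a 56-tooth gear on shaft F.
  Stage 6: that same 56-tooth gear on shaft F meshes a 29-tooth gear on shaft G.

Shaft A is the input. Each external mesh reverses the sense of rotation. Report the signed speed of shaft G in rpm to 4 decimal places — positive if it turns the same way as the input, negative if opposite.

Stage 1 [59T→27T]: ω = 588.0000×59/27 = 1284.8889 rpm, dir flips to −; running = −1284.8889
Stage 2 [27T→90T]: ω = 1284.8889×27/90 = 385.4667 rpm, dir flips to +; running = +385.4667
Stage 3 [68T→68T]: ω = 385.4667×68/68 = 385.4667 rpm, dir flips to −; running = −385.4667
Stage 4 [93T→45T]: ω = 385.4667×93/45 = 796.6311 rpm, dir flips to +; running = +796.6311
Stage 5 [45T→56T]: ω = 796.6311×45/56 = 640.1500 rpm, dir flips to −; running = −640.1500
Stage 6 [56T→29T]: ω = 640.1500×56/29 = 1236.1517 rpm, dir flips to +; running = +1236.1517

+1236.1517 rpm (same as input, |ω| = 1236.1517 rpm)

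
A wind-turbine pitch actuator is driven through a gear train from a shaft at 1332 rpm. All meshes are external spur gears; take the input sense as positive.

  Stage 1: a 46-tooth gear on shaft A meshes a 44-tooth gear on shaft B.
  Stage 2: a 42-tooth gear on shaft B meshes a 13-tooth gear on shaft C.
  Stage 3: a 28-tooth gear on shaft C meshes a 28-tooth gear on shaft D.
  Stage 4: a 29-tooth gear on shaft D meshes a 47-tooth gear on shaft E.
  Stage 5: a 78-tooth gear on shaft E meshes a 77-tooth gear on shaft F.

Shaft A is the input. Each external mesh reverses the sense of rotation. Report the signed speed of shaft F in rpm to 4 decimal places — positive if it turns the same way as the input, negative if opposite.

Stage 1 [46T→44T]: ω = 1332.0000×46/44 = 1392.5455 rpm, dir flips to −; running = −1392.5455
Stage 2 [42T→13T]: ω = 1392.5455×42/13 = 4498.9930 rpm, dir flips to +; running = +4498.9930
Stage 3 [28T→28T]: ω = 4498.9930×28/28 = 4498.9930 rpm, dir flips to −; running = −4498.9930
Stage 4 [29T→47T]: ω = 4498.9930×29/47 = 2775.9744 rpm, dir flips to +; running = +2775.9744
Stage 5 [78T→77T]: ω = 2775.9744×78/77 = 2812.0260 rpm, dir flips to −; running = −2812.0260

-2812.0260 rpm (opposite to input, |ω| = 2812.0260 rpm)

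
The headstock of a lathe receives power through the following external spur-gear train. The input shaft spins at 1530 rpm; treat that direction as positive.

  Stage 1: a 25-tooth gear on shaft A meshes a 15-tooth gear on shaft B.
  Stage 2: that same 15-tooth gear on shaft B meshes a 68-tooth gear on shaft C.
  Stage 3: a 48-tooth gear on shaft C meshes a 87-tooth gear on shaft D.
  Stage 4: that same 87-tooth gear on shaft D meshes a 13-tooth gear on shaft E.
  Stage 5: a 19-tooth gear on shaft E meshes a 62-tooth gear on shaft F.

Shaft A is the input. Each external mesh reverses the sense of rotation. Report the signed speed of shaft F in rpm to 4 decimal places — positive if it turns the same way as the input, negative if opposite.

Stage 1 [25T→15T]: ω = 1530.0000×25/15 = 2550.0000 rpm, dir flips to −; running = −2550.0000
Stage 2 [15T→68T]: ω = 2550.0000×15/68 = 562.5000 rpm, dir flips to +; running = +562.5000
Stage 3 [48T→87T]: ω = 562.5000×48/87 = 310.3448 rpm, dir flips to −; running = −310.3448
Stage 4 [87T→13T]: ω = 310.3448×87/13 = 2076.9231 rpm, dir flips to +; running = +2076.9231
Stage 5 [19T→62T]: ω = 2076.9231×19/62 = 636.4764 rpm, dir flips to −; running = −636.4764

-636.4764 rpm (opposite to input, |ω| = 636.4764 rpm)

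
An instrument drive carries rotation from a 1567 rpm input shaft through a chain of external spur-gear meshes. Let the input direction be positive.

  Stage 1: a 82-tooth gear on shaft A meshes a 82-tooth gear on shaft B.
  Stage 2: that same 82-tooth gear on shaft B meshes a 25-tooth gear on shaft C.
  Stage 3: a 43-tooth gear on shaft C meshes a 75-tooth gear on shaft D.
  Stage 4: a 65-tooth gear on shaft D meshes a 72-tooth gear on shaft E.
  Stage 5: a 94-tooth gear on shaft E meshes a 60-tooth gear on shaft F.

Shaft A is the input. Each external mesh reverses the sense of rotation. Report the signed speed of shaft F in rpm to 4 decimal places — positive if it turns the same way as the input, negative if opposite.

Stage 1 [82T→82T]: ω = 1567.0000×82/82 = 1567.0000 rpm, dir flips to −; running = −1567.0000
Stage 2 [82T→25T]: ω = 1567.0000×82/25 = 5139.7600 rpm, dir flips to +; running = +5139.7600
Stage 3 [43T→75T]: ω = 5139.7600×43/75 = 2946.7957 rpm, dir flips to −; running = −2946.7957
Stage 4 [65T→72T]: ω = 2946.7957×65/72 = 2660.3017 rpm, dir flips to +; running = +2660.3017
Stage 5 [94T→60T]: ω = 2660.3017×94/60 = 4167.8060 rpm, dir flips to −; running = −4167.8060

-4167.8060 rpm (opposite to input, |ω| = 4167.8060 rpm)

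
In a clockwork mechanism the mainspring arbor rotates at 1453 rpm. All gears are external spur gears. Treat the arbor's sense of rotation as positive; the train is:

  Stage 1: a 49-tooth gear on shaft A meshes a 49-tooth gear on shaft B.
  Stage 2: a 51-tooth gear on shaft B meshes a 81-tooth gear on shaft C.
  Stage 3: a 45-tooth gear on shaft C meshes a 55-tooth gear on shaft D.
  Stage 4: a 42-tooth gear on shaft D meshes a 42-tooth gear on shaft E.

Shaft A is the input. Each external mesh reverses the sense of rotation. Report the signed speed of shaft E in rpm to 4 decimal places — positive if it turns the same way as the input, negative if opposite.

Stage 1 [49T→49T]: ω = 1453.0000×49/49 = 1453.0000 rpm, dir flips to −; running = −1453.0000
Stage 2 [51T→81T]: ω = 1453.0000×51/81 = 914.8519 rpm, dir flips to +; running = +914.8519
Stage 3 [45T→55T]: ω = 914.8519×45/55 = 748.5152 rpm, dir flips to −; running = −748.5152
Stage 4 [42T→42T]: ω = 748.5152×42/42 = 748.5152 rpm, dir flips to +; running = +748.5152

+748.5152 rpm (same as input, |ω| = 748.5152 rpm)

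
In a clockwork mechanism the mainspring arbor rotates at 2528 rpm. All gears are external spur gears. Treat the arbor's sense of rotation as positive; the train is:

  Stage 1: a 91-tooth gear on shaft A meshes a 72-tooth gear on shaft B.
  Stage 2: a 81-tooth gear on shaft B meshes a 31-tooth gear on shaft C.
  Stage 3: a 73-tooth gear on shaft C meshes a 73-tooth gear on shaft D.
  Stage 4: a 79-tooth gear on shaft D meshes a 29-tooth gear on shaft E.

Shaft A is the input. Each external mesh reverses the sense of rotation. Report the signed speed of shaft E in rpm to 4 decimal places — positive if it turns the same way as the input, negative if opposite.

+22742.5095 rpm (same as input, |ω| = 22742.5095 rpm)

Stage 1 [91T→72T]: ω = 2528.0000×91/72 = 3195.1111 rpm, dir flips to −; running = −3195.1111
Stage 2 [81T→31T]: ω = 3195.1111×81/31 = 8348.5161 rpm, dir flips to +; running = +8348.5161
Stage 3 [73T→73T]: ω = 8348.5161×73/73 = 8348.5161 rpm, dir flips to −; running = −8348.5161
Stage 4 [79T→29T]: ω = 8348.5161×79/29 = 22742.5095 rpm, dir flips to +; running = +22742.5095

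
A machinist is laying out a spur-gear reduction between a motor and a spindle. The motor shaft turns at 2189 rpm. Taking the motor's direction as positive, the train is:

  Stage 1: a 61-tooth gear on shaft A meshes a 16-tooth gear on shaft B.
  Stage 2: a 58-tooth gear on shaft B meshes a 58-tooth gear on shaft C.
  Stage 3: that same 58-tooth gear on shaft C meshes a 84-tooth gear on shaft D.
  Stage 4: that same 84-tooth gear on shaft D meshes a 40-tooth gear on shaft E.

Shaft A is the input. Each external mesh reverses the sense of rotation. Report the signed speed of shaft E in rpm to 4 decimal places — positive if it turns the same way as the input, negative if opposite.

Stage 1 [61T→16T]: ω = 2189.0000×61/16 = 8345.5625 rpm, dir flips to −; running = −8345.5625
Stage 2 [58T→58T]: ω = 8345.5625×58/58 = 8345.5625 rpm, dir flips to +; running = +8345.5625
Stage 3 [58T→84T]: ω = 8345.5625×58/84 = 5762.4122 rpm, dir flips to −; running = −5762.4122
Stage 4 [84T→40T]: ω = 5762.4122×84/40 = 12101.0656 rpm, dir flips to +; running = +12101.0656

+12101.0656 rpm (same as input, |ω| = 12101.0656 rpm)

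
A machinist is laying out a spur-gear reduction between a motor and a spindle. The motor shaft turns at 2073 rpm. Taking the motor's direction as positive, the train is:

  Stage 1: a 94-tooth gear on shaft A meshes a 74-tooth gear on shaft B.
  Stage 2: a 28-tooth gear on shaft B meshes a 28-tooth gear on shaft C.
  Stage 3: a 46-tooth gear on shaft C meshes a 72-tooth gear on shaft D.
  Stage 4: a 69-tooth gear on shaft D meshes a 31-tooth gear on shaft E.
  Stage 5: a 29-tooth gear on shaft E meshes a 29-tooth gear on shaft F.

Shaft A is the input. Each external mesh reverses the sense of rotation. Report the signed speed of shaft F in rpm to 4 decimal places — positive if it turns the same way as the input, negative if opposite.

-3744.6236 rpm (opposite to input, |ω| = 3744.6236 rpm)

Stage 1 [94T→74T]: ω = 2073.0000×94/74 = 2633.2703 rpm, dir flips to −; running = −2633.2703
Stage 2 [28T→28T]: ω = 2633.2703×28/28 = 2633.2703 rpm, dir flips to +; running = +2633.2703
Stage 3 [46T→72T]: ω = 2633.2703×46/72 = 1682.3671 rpm, dir flips to −; running = −1682.3671
Stage 4 [69T→31T]: ω = 1682.3671×69/31 = 3744.6236 rpm, dir flips to +; running = +3744.6236
Stage 5 [29T→29T]: ω = 3744.6236×29/29 = 3744.6236 rpm, dir flips to −; running = −3744.6236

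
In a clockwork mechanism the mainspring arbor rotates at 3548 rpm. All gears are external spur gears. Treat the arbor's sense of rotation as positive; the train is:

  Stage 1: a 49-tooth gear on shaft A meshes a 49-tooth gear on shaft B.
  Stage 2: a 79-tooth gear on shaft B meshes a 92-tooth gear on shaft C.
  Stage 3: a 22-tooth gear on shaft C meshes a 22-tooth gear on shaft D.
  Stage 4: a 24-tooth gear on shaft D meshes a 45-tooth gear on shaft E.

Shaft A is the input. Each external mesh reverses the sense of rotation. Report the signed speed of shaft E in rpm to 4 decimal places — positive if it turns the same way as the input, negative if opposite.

Stage 1 [49T→49T]: ω = 3548.0000×49/49 = 3548.0000 rpm, dir flips to −; running = −3548.0000
Stage 2 [79T→92T]: ω = 3548.0000×79/92 = 3046.6522 rpm, dir flips to +; running = +3046.6522
Stage 3 [22T→22T]: ω = 3046.6522×22/22 = 3046.6522 rpm, dir flips to −; running = −3046.6522
Stage 4 [24T→45T]: ω = 3046.6522×24/45 = 1624.8812 rpm, dir flips to +; running = +1624.8812

+1624.8812 rpm (same as input, |ω| = 1624.8812 rpm)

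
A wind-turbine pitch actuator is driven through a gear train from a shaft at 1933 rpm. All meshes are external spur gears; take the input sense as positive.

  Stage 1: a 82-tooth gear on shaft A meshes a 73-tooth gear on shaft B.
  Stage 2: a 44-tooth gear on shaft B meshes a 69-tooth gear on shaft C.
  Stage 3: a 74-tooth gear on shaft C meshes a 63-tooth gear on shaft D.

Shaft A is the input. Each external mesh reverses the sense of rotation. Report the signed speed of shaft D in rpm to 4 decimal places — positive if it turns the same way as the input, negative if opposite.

Stage 1 [82T→73T]: ω = 1933.0000×82/73 = 2171.3151 rpm, dir flips to −; running = −2171.3151
Stage 2 [44T→69T]: ω = 2171.3151×44/69 = 1384.6067 rpm, dir flips to +; running = +1384.6067
Stage 3 [74T→63T]: ω = 1384.6067×74/63 = 1626.3634 rpm, dir flips to −; running = −1626.3634

-1626.3634 rpm (opposite to input, |ω| = 1626.3634 rpm)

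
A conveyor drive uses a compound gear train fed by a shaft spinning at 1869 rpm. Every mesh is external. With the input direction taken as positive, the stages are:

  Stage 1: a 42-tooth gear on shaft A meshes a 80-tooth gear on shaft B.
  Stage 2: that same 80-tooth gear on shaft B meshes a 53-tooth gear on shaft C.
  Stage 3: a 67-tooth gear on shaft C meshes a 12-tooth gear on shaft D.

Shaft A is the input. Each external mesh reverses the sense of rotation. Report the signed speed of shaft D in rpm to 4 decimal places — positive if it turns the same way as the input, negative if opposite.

-8269.4434 rpm (opposite to input, |ω| = 8269.4434 rpm)

Stage 1 [42T→80T]: ω = 1869.0000×42/80 = 981.2250 rpm, dir flips to −; running = −981.2250
Stage 2 [80T→53T]: ω = 981.2250×80/53 = 1481.0943 rpm, dir flips to +; running = +1481.0943
Stage 3 [67T→12T]: ω = 1481.0943×67/12 = 8269.4434 rpm, dir flips to −; running = −8269.4434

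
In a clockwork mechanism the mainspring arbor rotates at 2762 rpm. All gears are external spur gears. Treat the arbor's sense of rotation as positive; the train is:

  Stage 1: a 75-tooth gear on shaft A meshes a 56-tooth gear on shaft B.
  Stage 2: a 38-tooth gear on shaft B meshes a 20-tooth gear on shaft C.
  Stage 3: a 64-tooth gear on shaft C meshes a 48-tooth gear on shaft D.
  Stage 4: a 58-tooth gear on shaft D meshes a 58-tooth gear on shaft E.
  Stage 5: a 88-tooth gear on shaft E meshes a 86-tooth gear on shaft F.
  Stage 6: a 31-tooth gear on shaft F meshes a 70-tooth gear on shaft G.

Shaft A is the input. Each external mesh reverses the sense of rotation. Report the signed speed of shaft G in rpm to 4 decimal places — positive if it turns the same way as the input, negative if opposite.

+4246.5586 rpm (same as input, |ω| = 4246.5586 rpm)

Stage 1 [75T→56T]: ω = 2762.0000×75/56 = 3699.1071 rpm, dir flips to −; running = −3699.1071
Stage 2 [38T→20T]: ω = 3699.1071×38/20 = 7028.3036 rpm, dir flips to +; running = +7028.3036
Stage 3 [64T→48T]: ω = 7028.3036×64/48 = 9371.0714 rpm, dir flips to −; running = −9371.0714
Stage 4 [58T→58T]: ω = 9371.0714×58/58 = 9371.0714 rpm, dir flips to +; running = +9371.0714
Stage 5 [88T→86T]: ω = 9371.0714×88/86 = 9589.0033 rpm, dir flips to −; running = −9589.0033
Stage 6 [31T→70T]: ω = 9589.0033×31/70 = 4246.5586 rpm, dir flips to +; running = +4246.5586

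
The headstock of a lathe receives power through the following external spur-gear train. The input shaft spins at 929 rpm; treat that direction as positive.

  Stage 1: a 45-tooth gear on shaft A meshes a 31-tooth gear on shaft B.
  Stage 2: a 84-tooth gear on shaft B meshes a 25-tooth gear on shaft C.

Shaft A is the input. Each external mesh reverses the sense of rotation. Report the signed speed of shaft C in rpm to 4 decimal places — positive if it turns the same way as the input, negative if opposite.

+4531.1226 rpm (same as input, |ω| = 4531.1226 rpm)

Stage 1 [45T→31T]: ω = 929.0000×45/31 = 1348.5484 rpm, dir flips to −; running = −1348.5484
Stage 2 [84T→25T]: ω = 1348.5484×84/25 = 4531.1226 rpm, dir flips to +; running = +4531.1226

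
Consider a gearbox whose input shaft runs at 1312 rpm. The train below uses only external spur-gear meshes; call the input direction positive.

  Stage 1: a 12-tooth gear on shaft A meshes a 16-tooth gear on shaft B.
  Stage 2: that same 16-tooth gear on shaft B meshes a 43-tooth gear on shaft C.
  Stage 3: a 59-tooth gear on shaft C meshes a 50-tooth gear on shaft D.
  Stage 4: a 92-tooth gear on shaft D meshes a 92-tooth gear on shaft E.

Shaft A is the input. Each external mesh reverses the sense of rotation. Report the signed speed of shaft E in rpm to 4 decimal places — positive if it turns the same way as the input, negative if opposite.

Stage 1 [12T→16T]: ω = 1312.0000×12/16 = 984.0000 rpm, dir flips to −; running = −984.0000
Stage 2 [16T→43T]: ω = 984.0000×16/43 = 366.1395 rpm, dir flips to +; running = +366.1395
Stage 3 [59T→50T]: ω = 366.1395×59/50 = 432.0447 rpm, dir flips to −; running = −432.0447
Stage 4 [92T→92T]: ω = 432.0447×92/92 = 432.0447 rpm, dir flips to +; running = +432.0447

+432.0447 rpm (same as input, |ω| = 432.0447 rpm)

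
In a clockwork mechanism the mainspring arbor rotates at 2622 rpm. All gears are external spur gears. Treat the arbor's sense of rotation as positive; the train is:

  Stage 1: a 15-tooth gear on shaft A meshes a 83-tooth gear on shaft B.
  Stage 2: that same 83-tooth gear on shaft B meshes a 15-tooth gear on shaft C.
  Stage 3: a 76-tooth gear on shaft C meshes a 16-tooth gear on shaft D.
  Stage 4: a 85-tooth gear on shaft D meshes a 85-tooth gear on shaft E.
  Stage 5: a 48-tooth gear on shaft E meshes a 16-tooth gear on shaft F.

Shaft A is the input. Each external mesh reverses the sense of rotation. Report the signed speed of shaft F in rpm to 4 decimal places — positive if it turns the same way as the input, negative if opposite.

-37363.5000 rpm (opposite to input, |ω| = 37363.5000 rpm)

Stage 1 [15T→83T]: ω = 2622.0000×15/83 = 473.8554 rpm, dir flips to −; running = −473.8554
Stage 2 [83T→15T]: ω = 473.8554×83/15 = 2622.0000 rpm, dir flips to +; running = +2622.0000
Stage 3 [76T→16T]: ω = 2622.0000×76/16 = 12454.5000 rpm, dir flips to −; running = −12454.5000
Stage 4 [85T→85T]: ω = 12454.5000×85/85 = 12454.5000 rpm, dir flips to +; running = +12454.5000
Stage 5 [48T→16T]: ω = 12454.5000×48/16 = 37363.5000 rpm, dir flips to −; running = −37363.5000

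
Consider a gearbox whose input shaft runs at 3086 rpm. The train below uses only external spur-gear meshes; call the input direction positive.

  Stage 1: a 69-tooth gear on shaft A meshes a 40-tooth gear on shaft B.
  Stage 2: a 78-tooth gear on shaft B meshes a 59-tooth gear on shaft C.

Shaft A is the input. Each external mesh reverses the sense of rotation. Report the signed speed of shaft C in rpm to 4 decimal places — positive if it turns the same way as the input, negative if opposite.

Stage 1 [69T→40T]: ω = 3086.0000×69/40 = 5323.3500 rpm, dir flips to −; running = −5323.3500
Stage 2 [78T→59T]: ω = 5323.3500×78/59 = 7037.6492 rpm, dir flips to +; running = +7037.6492

+7037.6492 rpm (same as input, |ω| = 7037.6492 rpm)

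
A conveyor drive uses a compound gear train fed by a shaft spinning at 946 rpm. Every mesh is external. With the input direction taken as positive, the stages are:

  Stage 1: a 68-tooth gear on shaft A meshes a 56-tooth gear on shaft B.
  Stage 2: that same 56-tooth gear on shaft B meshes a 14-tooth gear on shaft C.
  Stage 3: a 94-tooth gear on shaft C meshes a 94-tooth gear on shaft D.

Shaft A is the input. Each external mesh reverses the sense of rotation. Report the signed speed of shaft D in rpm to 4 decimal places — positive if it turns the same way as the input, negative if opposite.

Stage 1 [68T→56T]: ω = 946.0000×68/56 = 1148.7143 rpm, dir flips to −; running = −1148.7143
Stage 2 [56T→14T]: ω = 1148.7143×56/14 = 4594.8571 rpm, dir flips to +; running = +4594.8571
Stage 3 [94T→94T]: ω = 4594.8571×94/94 = 4594.8571 rpm, dir flips to −; running = −4594.8571

-4594.8571 rpm (opposite to input, |ω| = 4594.8571 rpm)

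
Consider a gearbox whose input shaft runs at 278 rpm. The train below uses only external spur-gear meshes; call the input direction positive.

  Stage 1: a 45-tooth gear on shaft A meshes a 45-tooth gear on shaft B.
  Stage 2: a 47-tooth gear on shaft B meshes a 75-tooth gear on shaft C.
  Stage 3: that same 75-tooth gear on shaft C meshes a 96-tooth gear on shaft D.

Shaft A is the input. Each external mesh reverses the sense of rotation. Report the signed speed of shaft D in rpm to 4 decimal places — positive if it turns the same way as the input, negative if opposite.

-136.1042 rpm (opposite to input, |ω| = 136.1042 rpm)

Stage 1 [45T→45T]: ω = 278.0000×45/45 = 278.0000 rpm, dir flips to −; running = −278.0000
Stage 2 [47T→75T]: ω = 278.0000×47/75 = 174.2133 rpm, dir flips to +; running = +174.2133
Stage 3 [75T→96T]: ω = 174.2133×75/96 = 136.1042 rpm, dir flips to −; running = −136.1042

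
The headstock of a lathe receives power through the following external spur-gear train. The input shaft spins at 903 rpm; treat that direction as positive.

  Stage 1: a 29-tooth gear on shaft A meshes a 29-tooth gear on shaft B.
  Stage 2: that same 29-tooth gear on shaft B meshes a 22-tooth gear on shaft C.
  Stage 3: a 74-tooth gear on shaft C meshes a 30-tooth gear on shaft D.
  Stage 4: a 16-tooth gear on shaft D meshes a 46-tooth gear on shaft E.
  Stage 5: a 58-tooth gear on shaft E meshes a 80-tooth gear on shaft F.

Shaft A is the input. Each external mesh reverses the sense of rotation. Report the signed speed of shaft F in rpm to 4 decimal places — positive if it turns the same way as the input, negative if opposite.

Stage 1 [29T→29T]: ω = 903.0000×29/29 = 903.0000 rpm, dir flips to −; running = −903.0000
Stage 2 [29T→22T]: ω = 903.0000×29/22 = 1190.3182 rpm, dir flips to +; running = +1190.3182
Stage 3 [74T→30T]: ω = 1190.3182×74/30 = 2936.1182 rpm, dir flips to −; running = −2936.1182
Stage 4 [16T→46T]: ω = 2936.1182×16/46 = 1021.2585 rpm, dir flips to +; running = +1021.2585
Stage 5 [58T→80T]: ω = 1021.2585×58/80 = 740.4124 rpm, dir flips to −; running = −740.4124

-740.4124 rpm (opposite to input, |ω| = 740.4124 rpm)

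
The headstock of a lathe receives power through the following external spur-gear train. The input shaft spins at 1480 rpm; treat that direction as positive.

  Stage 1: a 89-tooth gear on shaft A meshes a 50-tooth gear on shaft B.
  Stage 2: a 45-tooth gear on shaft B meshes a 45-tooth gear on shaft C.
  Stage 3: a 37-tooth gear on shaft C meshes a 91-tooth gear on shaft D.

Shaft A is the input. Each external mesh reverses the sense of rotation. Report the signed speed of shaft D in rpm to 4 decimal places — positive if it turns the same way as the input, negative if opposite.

Stage 1 [89T→50T]: ω = 1480.0000×89/50 = 2634.4000 rpm, dir flips to −; running = −2634.4000
Stage 2 [45T→45T]: ω = 2634.4000×45/45 = 2634.4000 rpm, dir flips to +; running = +2634.4000
Stage 3 [37T→91T]: ω = 2634.4000×37/91 = 1071.1297 rpm, dir flips to −; running = −1071.1297

-1071.1297 rpm (opposite to input, |ω| = 1071.1297 rpm)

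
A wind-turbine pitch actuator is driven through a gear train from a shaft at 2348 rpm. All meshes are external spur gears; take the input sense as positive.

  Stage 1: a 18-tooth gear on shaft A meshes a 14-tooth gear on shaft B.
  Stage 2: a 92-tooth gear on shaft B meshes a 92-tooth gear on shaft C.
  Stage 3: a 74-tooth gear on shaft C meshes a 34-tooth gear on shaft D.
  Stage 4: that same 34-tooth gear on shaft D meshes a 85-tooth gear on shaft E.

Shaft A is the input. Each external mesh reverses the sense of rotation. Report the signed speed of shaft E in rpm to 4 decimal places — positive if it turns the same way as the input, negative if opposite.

+2628.1815 rpm (same as input, |ω| = 2628.1815 rpm)

Stage 1 [18T→14T]: ω = 2348.0000×18/14 = 3018.8571 rpm, dir flips to −; running = −3018.8571
Stage 2 [92T→92T]: ω = 3018.8571×92/92 = 3018.8571 rpm, dir flips to +; running = +3018.8571
Stage 3 [74T→34T]: ω = 3018.8571×74/34 = 6570.4538 rpm, dir flips to −; running = −6570.4538
Stage 4 [34T→85T]: ω = 6570.4538×34/85 = 2628.1815 rpm, dir flips to +; running = +2628.1815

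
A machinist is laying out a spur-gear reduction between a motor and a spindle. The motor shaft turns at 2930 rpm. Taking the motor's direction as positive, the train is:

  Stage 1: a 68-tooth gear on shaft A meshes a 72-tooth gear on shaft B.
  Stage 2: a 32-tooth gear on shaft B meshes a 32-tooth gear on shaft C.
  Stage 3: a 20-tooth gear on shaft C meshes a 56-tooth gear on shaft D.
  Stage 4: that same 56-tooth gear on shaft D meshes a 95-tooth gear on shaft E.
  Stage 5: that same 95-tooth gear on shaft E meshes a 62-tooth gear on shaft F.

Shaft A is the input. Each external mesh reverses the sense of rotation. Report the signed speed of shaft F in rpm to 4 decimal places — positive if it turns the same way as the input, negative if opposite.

Stage 1 [68T→72T]: ω = 2930.0000×68/72 = 2767.2222 rpm, dir flips to −; running = −2767.2222
Stage 2 [32T→32T]: ω = 2767.2222×32/32 = 2767.2222 rpm, dir flips to +; running = +2767.2222
Stage 3 [20T→56T]: ω = 2767.2222×20/56 = 988.2937 rpm, dir flips to −; running = −988.2937
Stage 4 [56T→95T]: ω = 988.2937×56/95 = 582.5731 rpm, dir flips to +; running = +582.5731
Stage 5 [95T→62T]: ω = 582.5731×95/62 = 892.6523 rpm, dir flips to −; running = −892.6523

-892.6523 rpm (opposite to input, |ω| = 892.6523 rpm)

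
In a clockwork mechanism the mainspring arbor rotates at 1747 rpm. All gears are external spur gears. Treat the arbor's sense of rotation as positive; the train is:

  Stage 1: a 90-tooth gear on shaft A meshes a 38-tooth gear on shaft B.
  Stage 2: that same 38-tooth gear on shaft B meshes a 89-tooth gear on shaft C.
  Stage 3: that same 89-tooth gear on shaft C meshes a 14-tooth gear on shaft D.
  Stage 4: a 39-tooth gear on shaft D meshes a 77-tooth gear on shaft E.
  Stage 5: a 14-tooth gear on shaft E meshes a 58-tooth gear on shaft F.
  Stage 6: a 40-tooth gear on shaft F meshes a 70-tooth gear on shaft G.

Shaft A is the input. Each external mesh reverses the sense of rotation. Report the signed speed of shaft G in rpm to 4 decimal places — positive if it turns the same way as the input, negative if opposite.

Stage 1 [90T→38T]: ω = 1747.0000×90/38 = 4137.6316 rpm, dir flips to −; running = −4137.6316
Stage 2 [38T→89T]: ω = 4137.6316×38/89 = 1766.6292 rpm, dir flips to +; running = +1766.6292
Stage 3 [89T→14T]: ω = 1766.6292×89/14 = 11230.7143 rpm, dir flips to −; running = −11230.7143
Stage 4 [39T→77T]: ω = 11230.7143×39/77 = 5688.2839 rpm, dir flips to +; running = +5688.2839
Stage 5 [14T→58T]: ω = 5688.2839×14/58 = 1373.0340 rpm, dir flips to −; running = −1373.0340
Stage 6 [40T→70T]: ω = 1373.0340×40/70 = 784.5909 rpm, dir flips to +; running = +784.5909

+784.5909 rpm (same as input, |ω| = 784.5909 rpm)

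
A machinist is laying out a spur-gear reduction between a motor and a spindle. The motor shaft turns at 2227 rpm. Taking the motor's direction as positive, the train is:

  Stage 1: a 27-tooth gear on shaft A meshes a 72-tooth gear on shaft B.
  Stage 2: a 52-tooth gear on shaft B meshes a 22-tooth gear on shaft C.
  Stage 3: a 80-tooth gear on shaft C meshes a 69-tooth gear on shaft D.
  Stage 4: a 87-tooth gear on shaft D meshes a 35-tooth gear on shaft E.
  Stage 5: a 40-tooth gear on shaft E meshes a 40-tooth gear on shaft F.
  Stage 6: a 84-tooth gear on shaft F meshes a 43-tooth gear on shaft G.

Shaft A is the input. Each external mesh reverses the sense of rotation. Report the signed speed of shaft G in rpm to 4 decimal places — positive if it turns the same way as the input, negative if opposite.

Stage 1 [27T→72T]: ω = 2227.0000×27/72 = 835.1250 rpm, dir flips to −; running = −835.1250
Stage 2 [52T→22T]: ω = 835.1250×52/22 = 1973.9318 rpm, dir flips to +; running = +1973.9318
Stage 3 [80T→69T]: ω = 1973.9318×80/69 = 2288.6166 rpm, dir flips to −; running = −2288.6166
Stage 4 [87T→35T]: ω = 2288.6166×87/35 = 5688.8470 rpm, dir flips to +; running = +5688.8470
Stage 5 [40T→40T]: ω = 5688.8470×40/40 = 5688.8470 rpm, dir flips to −; running = −5688.8470
Stage 6 [84T→43T]: ω = 5688.8470×84/43 = 11113.0964 rpm, dir flips to +; running = +11113.0964

+11113.0964 rpm (same as input, |ω| = 11113.0964 rpm)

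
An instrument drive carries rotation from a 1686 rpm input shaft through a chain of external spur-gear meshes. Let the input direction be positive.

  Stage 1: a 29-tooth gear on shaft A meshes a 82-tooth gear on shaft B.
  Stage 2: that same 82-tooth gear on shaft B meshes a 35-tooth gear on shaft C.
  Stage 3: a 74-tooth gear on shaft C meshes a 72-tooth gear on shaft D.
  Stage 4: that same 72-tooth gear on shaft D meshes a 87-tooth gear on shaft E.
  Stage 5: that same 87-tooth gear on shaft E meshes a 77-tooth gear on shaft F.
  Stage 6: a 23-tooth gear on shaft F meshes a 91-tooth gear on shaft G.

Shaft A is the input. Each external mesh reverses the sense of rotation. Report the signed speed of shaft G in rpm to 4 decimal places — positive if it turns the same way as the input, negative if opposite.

Stage 1 [29T→82T]: ω = 1686.0000×29/82 = 596.2683 rpm, dir flips to −; running = −596.2683
Stage 2 [82T→35T]: ω = 596.2683×82/35 = 1396.9714 rpm, dir flips to +; running = +1396.9714
Stage 3 [74T→72T]: ω = 1396.9714×74/72 = 1435.7762 rpm, dir flips to −; running = −1435.7762
Stage 4 [72T→87T]: ω = 1435.7762×72/87 = 1188.2286 rpm, dir flips to +; running = +1188.2286
Stage 5 [87T→77T]: ω = 1188.2286×87/77 = 1342.5440 rpm, dir flips to −; running = −1342.5440
Stage 6 [23T→91T]: ω = 1342.5440×23/91 = 339.3243 rpm, dir flips to +; running = +339.3243

+339.3243 rpm (same as input, |ω| = 339.3243 rpm)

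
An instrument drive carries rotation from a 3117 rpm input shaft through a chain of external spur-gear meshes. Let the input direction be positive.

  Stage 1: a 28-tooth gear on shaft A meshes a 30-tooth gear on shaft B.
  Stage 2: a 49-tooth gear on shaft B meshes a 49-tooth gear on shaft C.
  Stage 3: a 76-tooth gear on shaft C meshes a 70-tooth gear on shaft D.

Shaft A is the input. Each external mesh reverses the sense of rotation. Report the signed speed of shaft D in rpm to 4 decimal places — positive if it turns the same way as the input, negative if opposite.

-3158.5600 rpm (opposite to input, |ω| = 3158.5600 rpm)

Stage 1 [28T→30T]: ω = 3117.0000×28/30 = 2909.2000 rpm, dir flips to −; running = −2909.2000
Stage 2 [49T→49T]: ω = 2909.2000×49/49 = 2909.2000 rpm, dir flips to +; running = +2909.2000
Stage 3 [76T→70T]: ω = 2909.2000×76/70 = 3158.5600 rpm, dir flips to −; running = −3158.5600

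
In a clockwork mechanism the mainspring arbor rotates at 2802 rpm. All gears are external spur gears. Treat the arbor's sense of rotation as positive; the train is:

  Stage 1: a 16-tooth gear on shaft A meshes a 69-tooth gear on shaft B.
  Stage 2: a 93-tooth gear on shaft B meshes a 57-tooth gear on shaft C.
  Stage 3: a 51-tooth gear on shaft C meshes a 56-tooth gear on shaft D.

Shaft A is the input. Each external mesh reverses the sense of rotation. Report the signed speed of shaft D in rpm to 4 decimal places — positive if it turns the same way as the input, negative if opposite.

Stage 1 [16T→69T]: ω = 2802.0000×16/69 = 649.7391 rpm, dir flips to −; running = −649.7391
Stage 2 [93T→57T]: ω = 649.7391×93/57 = 1060.1007 rpm, dir flips to +; running = +1060.1007
Stage 3 [51T→56T]: ω = 1060.1007×51/56 = 965.4488 rpm, dir flips to −; running = −965.4488

-965.4488 rpm (opposite to input, |ω| = 965.4488 rpm)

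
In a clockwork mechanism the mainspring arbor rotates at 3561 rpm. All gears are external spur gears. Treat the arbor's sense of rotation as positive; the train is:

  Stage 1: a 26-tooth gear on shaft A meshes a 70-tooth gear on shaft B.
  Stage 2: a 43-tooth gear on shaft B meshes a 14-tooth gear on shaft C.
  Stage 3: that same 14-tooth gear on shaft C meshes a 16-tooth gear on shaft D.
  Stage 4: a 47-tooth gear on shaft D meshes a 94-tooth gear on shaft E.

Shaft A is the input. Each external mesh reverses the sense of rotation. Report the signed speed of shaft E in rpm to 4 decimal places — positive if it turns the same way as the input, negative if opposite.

Stage 1 [26T→70T]: ω = 3561.0000×26/70 = 1322.6571 rpm, dir flips to −; running = −1322.6571
Stage 2 [43T→14T]: ω = 1322.6571×43/14 = 4062.4469 rpm, dir flips to +; running = +4062.4469
Stage 3 [14T→16T]: ω = 4062.4469×14/16 = 3554.6411 rpm, dir flips to −; running = −3554.6411
Stage 4 [47T→94T]: ω = 3554.6411×47/94 = 1777.3205 rpm, dir flips to +; running = +1777.3205

+1777.3205 rpm (same as input, |ω| = 1777.3205 rpm)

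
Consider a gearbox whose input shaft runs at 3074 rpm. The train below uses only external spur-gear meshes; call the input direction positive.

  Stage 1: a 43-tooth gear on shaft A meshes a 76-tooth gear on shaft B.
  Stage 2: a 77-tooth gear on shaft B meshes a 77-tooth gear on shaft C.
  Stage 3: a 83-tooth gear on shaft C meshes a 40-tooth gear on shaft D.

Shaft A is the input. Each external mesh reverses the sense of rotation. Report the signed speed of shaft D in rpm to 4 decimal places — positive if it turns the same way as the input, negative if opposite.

-3608.9164 rpm (opposite to input, |ω| = 3608.9164 rpm)

Stage 1 [43T→76T]: ω = 3074.0000×43/76 = 1739.2368 rpm, dir flips to −; running = −1739.2368
Stage 2 [77T→77T]: ω = 1739.2368×77/77 = 1739.2368 rpm, dir flips to +; running = +1739.2368
Stage 3 [83T→40T]: ω = 1739.2368×83/40 = 3608.9164 rpm, dir flips to −; running = −3608.9164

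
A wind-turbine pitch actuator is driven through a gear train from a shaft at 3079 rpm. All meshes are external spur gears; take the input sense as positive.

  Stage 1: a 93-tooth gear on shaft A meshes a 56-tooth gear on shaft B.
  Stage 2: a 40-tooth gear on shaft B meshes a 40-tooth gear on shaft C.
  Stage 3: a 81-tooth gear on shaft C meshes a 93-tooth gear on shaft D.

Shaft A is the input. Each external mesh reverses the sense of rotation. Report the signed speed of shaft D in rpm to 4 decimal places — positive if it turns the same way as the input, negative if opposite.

Stage 1 [93T→56T]: ω = 3079.0000×93/56 = 5113.3393 rpm, dir flips to −; running = −5113.3393
Stage 2 [40T→40T]: ω = 5113.3393×40/40 = 5113.3393 rpm, dir flips to +; running = +5113.3393
Stage 3 [81T→93T]: ω = 5113.3393×81/93 = 4453.5536 rpm, dir flips to −; running = −4453.5536

-4453.5536 rpm (opposite to input, |ω| = 4453.5536 rpm)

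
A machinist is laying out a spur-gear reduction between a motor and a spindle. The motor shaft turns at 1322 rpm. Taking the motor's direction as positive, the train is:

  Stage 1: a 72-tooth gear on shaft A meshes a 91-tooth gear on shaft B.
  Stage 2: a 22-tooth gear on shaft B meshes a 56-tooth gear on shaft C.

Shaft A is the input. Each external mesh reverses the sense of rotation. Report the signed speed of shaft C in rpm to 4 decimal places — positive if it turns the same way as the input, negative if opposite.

Stage 1 [72T→91T]: ω = 1322.0000×72/91 = 1045.9780 rpm, dir flips to −; running = −1045.9780
Stage 2 [22T→56T]: ω = 1045.9780×22/56 = 410.9199 rpm, dir flips to +; running = +410.9199

+410.9199 rpm (same as input, |ω| = 410.9199 rpm)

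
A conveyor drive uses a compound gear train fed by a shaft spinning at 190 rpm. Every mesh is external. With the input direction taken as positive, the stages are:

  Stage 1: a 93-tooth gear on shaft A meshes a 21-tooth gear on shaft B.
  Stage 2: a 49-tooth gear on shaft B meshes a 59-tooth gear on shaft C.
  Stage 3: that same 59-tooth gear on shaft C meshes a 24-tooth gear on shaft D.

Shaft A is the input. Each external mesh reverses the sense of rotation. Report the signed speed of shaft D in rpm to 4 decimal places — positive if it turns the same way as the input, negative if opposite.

-1717.9167 rpm (opposite to input, |ω| = 1717.9167 rpm)

Stage 1 [93T→21T]: ω = 190.0000×93/21 = 841.4286 rpm, dir flips to −; running = −841.4286
Stage 2 [49T→59T]: ω = 841.4286×49/59 = 698.8136 rpm, dir flips to +; running = +698.8136
Stage 3 [59T→24T]: ω = 698.8136×59/24 = 1717.9167 rpm, dir flips to −; running = −1717.9167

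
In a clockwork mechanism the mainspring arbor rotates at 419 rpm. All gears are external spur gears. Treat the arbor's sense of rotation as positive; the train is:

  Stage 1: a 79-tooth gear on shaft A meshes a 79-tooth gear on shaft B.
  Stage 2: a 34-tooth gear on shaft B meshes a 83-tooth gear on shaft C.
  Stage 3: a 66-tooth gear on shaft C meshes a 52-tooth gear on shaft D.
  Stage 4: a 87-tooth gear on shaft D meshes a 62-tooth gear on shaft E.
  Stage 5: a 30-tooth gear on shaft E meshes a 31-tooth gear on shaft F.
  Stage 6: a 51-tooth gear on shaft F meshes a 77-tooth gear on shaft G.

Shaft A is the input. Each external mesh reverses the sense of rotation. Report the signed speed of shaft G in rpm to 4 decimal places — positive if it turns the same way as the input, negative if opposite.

Stage 1 [79T→79T]: ω = 419.0000×79/79 = 419.0000 rpm, dir flips to −; running = −419.0000
Stage 2 [34T→83T]: ω = 419.0000×34/83 = 171.6386 rpm, dir flips to +; running = +171.6386
Stage 3 [66T→52T]: ω = 171.6386×66/52 = 217.8489 rpm, dir flips to −; running = −217.8489
Stage 4 [87T→62T]: ω = 217.8489×87/62 = 305.6912 rpm, dir flips to +; running = +305.6912
Stage 5 [30T→31T]: ω = 305.6912×30/31 = 295.8302 rpm, dir flips to −; running = −295.8302
Stage 6 [51T→77T]: ω = 295.8302×51/77 = 195.9395 rpm, dir flips to +; running = +195.9395

+195.9395 rpm (same as input, |ω| = 195.9395 rpm)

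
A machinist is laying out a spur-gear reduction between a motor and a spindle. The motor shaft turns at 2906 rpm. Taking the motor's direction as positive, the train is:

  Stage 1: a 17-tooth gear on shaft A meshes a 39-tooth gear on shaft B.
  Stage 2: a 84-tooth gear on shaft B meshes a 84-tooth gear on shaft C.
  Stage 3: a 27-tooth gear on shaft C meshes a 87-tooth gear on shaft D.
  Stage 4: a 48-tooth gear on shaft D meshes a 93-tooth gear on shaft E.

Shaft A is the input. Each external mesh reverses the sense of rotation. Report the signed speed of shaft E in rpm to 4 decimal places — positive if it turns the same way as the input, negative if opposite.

+202.9003 rpm (same as input, |ω| = 202.9003 rpm)

Stage 1 [17T→39T]: ω = 2906.0000×17/39 = 1266.7179 rpm, dir flips to −; running = −1266.7179
Stage 2 [84T→84T]: ω = 1266.7179×84/84 = 1266.7179 rpm, dir flips to +; running = +1266.7179
Stage 3 [27T→87T]: ω = 1266.7179×27/87 = 393.1194 rpm, dir flips to −; running = −393.1194
Stage 4 [48T→93T]: ω = 393.1194×48/93 = 202.9003 rpm, dir flips to +; running = +202.9003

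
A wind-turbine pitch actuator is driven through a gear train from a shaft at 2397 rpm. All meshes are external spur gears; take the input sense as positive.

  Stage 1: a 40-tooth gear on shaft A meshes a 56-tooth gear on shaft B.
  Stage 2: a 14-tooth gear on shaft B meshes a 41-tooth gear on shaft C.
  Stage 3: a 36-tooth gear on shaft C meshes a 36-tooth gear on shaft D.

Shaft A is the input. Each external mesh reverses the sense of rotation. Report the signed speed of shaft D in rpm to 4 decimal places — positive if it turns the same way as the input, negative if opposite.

Stage 1 [40T→56T]: ω = 2397.0000×40/56 = 1712.1429 rpm, dir flips to −; running = −1712.1429
Stage 2 [14T→41T]: ω = 1712.1429×14/41 = 584.6341 rpm, dir flips to +; running = +584.6341
Stage 3 [36T→36T]: ω = 584.6341×36/36 = 584.6341 rpm, dir flips to −; running = −584.6341

-584.6341 rpm (opposite to input, |ω| = 584.6341 rpm)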